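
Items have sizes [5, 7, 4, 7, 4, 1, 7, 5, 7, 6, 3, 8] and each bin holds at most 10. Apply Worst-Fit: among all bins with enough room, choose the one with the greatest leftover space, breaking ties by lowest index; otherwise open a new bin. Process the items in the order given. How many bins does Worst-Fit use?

8

5 → bin 1 (remaining 5)
7 → bin 2 (remaining 3)
4 → bin 1 (remaining 1)
7 → bin 3 (remaining 3)
4 → bin 4 (remaining 6)
1 → bin 4 (remaining 5)
7 → bin 5 (remaining 3)
5 → bin 4 (remaining 0)
7 → bin 6 (remaining 3)
6 → bin 7 (remaining 4)
3 → bin 7 (remaining 1)
8 → bin 8 (remaining 2)
Final bins: [5,4] [7] [7] [4,1,5] [7] [7] [6,3] [8].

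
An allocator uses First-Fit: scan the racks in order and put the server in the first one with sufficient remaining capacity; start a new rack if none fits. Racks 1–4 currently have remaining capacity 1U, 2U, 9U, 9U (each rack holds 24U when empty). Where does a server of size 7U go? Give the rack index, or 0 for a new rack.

3

Racks with room: rack 3 (9U), rack 4 (9U).
The first with room is rack 3.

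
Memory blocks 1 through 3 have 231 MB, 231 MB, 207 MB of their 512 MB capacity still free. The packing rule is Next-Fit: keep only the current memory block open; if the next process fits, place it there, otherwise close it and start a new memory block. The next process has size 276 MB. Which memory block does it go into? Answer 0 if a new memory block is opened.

0

Next-Fit only looks at memory block 3, which has 207 MB free.
276 MB does not fit, so a new memory block is opened.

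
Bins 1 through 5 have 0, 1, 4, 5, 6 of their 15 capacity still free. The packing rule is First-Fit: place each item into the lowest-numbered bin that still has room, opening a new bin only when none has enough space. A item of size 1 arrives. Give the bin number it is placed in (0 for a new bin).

2

Bins with room: bin 2 (1), bin 3 (4), bin 4 (5), bin 5 (6).
The first with room is bin 2.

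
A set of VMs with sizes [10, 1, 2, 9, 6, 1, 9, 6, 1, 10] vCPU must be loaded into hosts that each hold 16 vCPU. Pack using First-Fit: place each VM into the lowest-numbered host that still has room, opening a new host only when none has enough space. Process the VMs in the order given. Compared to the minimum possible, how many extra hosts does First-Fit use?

First-Fit: [10,1,2,1,1] [9,6] [9,6] [10] → 4 hosts.
Total size 55 vCPU; any packing needs at least ⌈55/16⌉ = 4 hosts.
So 4 is already optimal.

0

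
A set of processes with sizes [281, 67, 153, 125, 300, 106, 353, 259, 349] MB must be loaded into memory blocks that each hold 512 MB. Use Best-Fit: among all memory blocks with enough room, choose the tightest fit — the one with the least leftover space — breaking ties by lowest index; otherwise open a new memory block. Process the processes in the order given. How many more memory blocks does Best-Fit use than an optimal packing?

Best-Fit: [281,67,153] [125,300] [106,353] [259] [349] → 5 memory blocks.
5 processes exceed 256 MB (half the capacity), and no two of those can share a memory block, so at least 5 memory blocks are needed.
So 5 is already optimal.

0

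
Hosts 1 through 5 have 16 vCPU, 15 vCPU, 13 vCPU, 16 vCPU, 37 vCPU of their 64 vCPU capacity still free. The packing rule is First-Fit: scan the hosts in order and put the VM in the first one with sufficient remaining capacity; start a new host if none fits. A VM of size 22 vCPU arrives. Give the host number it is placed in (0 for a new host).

5

Hosts with room: host 5 (37 vCPU).
The first with room is host 5.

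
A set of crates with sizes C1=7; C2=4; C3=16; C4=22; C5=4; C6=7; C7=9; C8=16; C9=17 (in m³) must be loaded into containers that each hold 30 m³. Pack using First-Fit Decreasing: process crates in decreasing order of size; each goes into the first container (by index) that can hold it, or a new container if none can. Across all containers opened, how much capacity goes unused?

Sorted descending: 22, 17, 16, 16, 9, 7, 7, 4, 4.
22 m³ → container 1 (remaining 8 m³)
17 m³ → container 2 (remaining 13 m³)
16 m³ → container 3 (remaining 14 m³)
16 m³ → container 4 (remaining 14 m³)
9 m³ → container 2 (remaining 4 m³)
7 m³ → container 1 (remaining 1 m³)
7 m³ → container 3 (remaining 7 m³)
4 m³ → container 2 (remaining 0 m³)
4 m³ → container 3 (remaining 3 m³)
4 containers × 30 m³ = 120 m³; used 102 m³; unused 18 m³.

18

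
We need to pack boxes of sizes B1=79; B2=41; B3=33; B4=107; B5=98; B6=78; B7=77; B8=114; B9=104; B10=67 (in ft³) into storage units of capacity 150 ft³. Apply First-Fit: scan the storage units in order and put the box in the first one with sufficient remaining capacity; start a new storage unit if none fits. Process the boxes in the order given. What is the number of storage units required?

B1 (79 ft³) → storage unit 1 (remaining 71 ft³)
B2 (41 ft³) → storage unit 1 (remaining 30 ft³)
B3 (33 ft³) → storage unit 2 (remaining 117 ft³)
B4 (107 ft³) → storage unit 2 (remaining 10 ft³)
B5 (98 ft³) → storage unit 3 (remaining 52 ft³)
B6 (78 ft³) → storage unit 4 (remaining 72 ft³)
B7 (77 ft³) → storage unit 5 (remaining 73 ft³)
B8 (114 ft³) → storage unit 6 (remaining 36 ft³)
B9 (104 ft³) → storage unit 7 (remaining 46 ft³)
B10 (67 ft³) → storage unit 4 (remaining 5 ft³)

7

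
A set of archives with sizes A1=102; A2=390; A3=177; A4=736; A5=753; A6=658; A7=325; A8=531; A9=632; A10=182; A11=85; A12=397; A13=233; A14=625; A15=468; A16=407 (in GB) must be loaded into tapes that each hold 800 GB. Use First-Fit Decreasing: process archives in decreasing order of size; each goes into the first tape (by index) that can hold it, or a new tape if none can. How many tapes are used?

Sorted descending: 753, 736, 658, 632, 625, 531, 468, 407, 397, 390, 325, 233, 182, 177, 102, 85.
753 GB → tape 1 (remaining 47 GB)
736 GB → tape 2 (remaining 64 GB)
658 GB → tape 3 (remaining 142 GB)
632 GB → tape 4 (remaining 168 GB)
625 GB → tape 5 (remaining 175 GB)
531 GB → tape 6 (remaining 269 GB)
468 GB → tape 7 (remaining 332 GB)
407 GB → tape 8 (remaining 393 GB)
397 GB → tape 9 (remaining 403 GB)
390 GB → tape 8 (remaining 3 GB)
325 GB → tape 7 (remaining 7 GB)
233 GB → tape 6 (remaining 36 GB)
182 GB → tape 9 (remaining 221 GB)
177 GB → tape 9 (remaining 44 GB)
102 GB → tape 3 (remaining 40 GB)
85 GB → tape 4 (remaining 83 GB)
Final tapes: [753] [736] [658,102] [632,85] [625] [531,233] [468,325] [407,390] [397,182,177].

9 tapes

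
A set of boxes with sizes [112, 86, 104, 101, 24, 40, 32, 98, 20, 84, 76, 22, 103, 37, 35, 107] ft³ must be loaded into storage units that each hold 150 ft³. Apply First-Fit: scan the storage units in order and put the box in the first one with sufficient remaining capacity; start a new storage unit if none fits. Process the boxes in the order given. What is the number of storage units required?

112 ft³ → storage unit 1 (remaining 38 ft³)
86 ft³ → storage unit 2 (remaining 64 ft³)
104 ft³ → storage unit 3 (remaining 46 ft³)
101 ft³ → storage unit 4 (remaining 49 ft³)
24 ft³ → storage unit 1 (remaining 14 ft³)
40 ft³ → storage unit 2 (remaining 24 ft³)
32 ft³ → storage unit 3 (remaining 14 ft³)
98 ft³ → storage unit 5 (remaining 52 ft³)
20 ft³ → storage unit 2 (remaining 4 ft³)
84 ft³ → storage unit 6 (remaining 66 ft³)
76 ft³ → storage unit 7 (remaining 74 ft³)
22 ft³ → storage unit 4 (remaining 27 ft³)
103 ft³ → storage unit 8 (remaining 47 ft³)
37 ft³ → storage unit 5 (remaining 15 ft³)
35 ft³ → storage unit 6 (remaining 31 ft³)
107 ft³ → storage unit 9 (remaining 43 ft³)
Final storage units: [112,24] [86,40,20] [104,32] [101,22] [98,37] [84,35] [76] [103] [107].

9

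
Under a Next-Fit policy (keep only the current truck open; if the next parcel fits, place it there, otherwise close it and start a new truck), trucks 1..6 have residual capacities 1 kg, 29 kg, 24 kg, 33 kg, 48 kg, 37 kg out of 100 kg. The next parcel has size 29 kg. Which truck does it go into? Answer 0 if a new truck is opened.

6

Next-Fit only looks at truck 6, which has 37 kg free.
29 kg fits there.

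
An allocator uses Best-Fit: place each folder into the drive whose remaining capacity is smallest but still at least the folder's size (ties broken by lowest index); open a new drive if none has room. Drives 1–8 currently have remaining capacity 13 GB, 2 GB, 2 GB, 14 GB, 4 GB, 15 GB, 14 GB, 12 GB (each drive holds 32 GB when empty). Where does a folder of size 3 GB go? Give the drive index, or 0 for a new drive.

Drives with room: drive 1 (13 GB), drive 4 (14 GB), drive 5 (4 GB), drive 6 (15 GB), drive 7 (14 GB), drive 8 (12 GB).
Tightest fit is drive 5 with 4 GB free.

5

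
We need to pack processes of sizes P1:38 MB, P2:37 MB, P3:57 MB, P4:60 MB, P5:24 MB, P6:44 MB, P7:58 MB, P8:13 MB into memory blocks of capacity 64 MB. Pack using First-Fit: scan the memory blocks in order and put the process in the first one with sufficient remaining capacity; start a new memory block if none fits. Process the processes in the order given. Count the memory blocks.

memory block 1: place P1 (38 MB), 26 MB left
memory block 2: place P2 (37 MB), 27 MB left
memory block 3: place P3 (57 MB), 7 MB left
memory block 4: place P4 (60 MB), 4 MB left
memory block 1: place P5 (24 MB), 2 MB left
memory block 5: place P6 (44 MB), 20 MB left
memory block 6: place P7 (58 MB), 6 MB left
memory block 2: place P8 (13 MB), 14 MB left

6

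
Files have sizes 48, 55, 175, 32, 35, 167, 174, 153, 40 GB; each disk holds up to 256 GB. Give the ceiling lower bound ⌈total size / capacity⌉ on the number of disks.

Total size = 48 + 55 + 175 + 32 + 35 + 167 + 174 + 153 + 40 = 879 GB.
⌈879 / 256⌉ = 4.

4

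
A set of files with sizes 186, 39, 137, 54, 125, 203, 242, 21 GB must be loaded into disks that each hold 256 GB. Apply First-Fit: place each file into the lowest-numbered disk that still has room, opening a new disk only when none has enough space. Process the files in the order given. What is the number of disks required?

5 disks

disk 1: place 186 GB, 70 GB left
disk 1: place 39 GB, 31 GB left
disk 2: place 137 GB, 119 GB left
disk 2: place 54 GB, 65 GB left
disk 3: place 125 GB, 131 GB left
disk 4: place 203 GB, 53 GB left
disk 5: place 242 GB, 14 GB left
disk 1: place 21 GB, 10 GB left
Final disks: [186,39,21] [137,54] [125] [203] [242].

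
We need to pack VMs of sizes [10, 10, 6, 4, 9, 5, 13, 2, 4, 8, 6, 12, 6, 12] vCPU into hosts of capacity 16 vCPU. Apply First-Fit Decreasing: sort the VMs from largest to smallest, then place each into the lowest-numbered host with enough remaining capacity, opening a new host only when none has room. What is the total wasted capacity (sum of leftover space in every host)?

5

Sorted descending: 13, 12, 12, 10, 10, 9, 8, 6, 6, 6, 5, 4, 4, 2.
Put 13 vCPU in host 1; 3 vCPU remain.
Put 12 vCPU in host 2; 4 vCPU remain.
Put 12 vCPU in host 3; 4 vCPU remain.
Put 10 vCPU in host 4; 6 vCPU remain.
Put 10 vCPU in host 5; 6 vCPU remain.
Put 9 vCPU in host 6; 7 vCPU remain.
Put 8 vCPU in host 7; 8 vCPU remain.
Put 6 vCPU in host 4; 0 vCPU remain.
Put 6 vCPU in host 5; 0 vCPU remain.
Put 6 vCPU in host 6; 1 vCPU remain.
Put 5 vCPU in host 7; 3 vCPU remain.
Put 4 vCPU in host 2; 0 vCPU remain.
Put 4 vCPU in host 3; 0 vCPU remain.
Put 2 vCPU in host 1; 1 vCPU remain.
7 hosts × 16 vCPU = 112 vCPU; used 107 vCPU; unused 5 vCPU.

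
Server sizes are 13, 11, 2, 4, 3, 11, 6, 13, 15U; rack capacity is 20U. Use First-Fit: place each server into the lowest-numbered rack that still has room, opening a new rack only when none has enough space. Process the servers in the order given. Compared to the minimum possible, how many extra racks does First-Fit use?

0

First-Fit: [13,2,4] [11,3,6] [11] [13] [15] → 5 racks.
5 servers exceed 10U (half the capacity), and no two of those can share a rack, so at least 5 racks are needed.
So 5 is already optimal.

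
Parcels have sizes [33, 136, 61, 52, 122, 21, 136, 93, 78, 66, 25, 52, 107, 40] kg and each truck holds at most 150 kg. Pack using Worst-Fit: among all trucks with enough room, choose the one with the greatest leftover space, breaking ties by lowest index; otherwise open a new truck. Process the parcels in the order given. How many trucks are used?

33 kg → truck 1 (remaining 117 kg)
136 kg → truck 2 (remaining 14 kg)
61 kg → truck 1 (remaining 56 kg)
52 kg → truck 1 (remaining 4 kg)
122 kg → truck 3 (remaining 28 kg)
21 kg → truck 3 (remaining 7 kg)
136 kg → truck 4 (remaining 14 kg)
93 kg → truck 5 (remaining 57 kg)
78 kg → truck 6 (remaining 72 kg)
66 kg → truck 6 (remaining 6 kg)
25 kg → truck 5 (remaining 32 kg)
52 kg → truck 7 (remaining 98 kg)
107 kg → truck 8 (remaining 43 kg)
40 kg → truck 7 (remaining 58 kg)

8 trucks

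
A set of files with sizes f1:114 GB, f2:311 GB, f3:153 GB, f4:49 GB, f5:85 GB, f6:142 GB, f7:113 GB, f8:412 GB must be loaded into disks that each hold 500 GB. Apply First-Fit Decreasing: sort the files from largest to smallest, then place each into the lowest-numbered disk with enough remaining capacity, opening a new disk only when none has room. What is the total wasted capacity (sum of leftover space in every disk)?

121

Sorted descending: 412, 311, 153, 142, 114, 113, 85, 49.
Put 412 GB in disk 1; 88 GB remain.
Put 311 GB in disk 2; 189 GB remain.
Put 153 GB in disk 2; 36 GB remain.
Put 142 GB in disk 3; 358 GB remain.
Put 114 GB in disk 3; 244 GB remain.
Put 113 GB in disk 3; 131 GB remain.
Put 85 GB in disk 1; 3 GB remain.
Put 49 GB in disk 3; 82 GB remain.
3 disks × 500 GB = 1500 GB; used 1379 GB; unused 121 GB.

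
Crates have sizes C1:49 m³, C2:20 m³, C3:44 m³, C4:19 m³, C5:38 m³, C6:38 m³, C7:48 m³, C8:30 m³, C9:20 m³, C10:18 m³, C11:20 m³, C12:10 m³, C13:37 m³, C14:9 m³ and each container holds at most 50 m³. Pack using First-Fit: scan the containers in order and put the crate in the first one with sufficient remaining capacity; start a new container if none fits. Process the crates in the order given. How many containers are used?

container 1: place C1 (49 m³), 1 m³ left
container 2: place C2 (20 m³), 30 m³ left
container 3: place C3 (44 m³), 6 m³ left
container 2: place C4 (19 m³), 11 m³ left
container 4: place C5 (38 m³), 12 m³ left
container 5: place C6 (38 m³), 12 m³ left
container 6: place C7 (48 m³), 2 m³ left
container 7: place C8 (30 m³), 20 m³ left
container 7: place C9 (20 m³), 0 m³ left
container 8: place C10 (18 m³), 32 m³ left
container 8: place C11 (20 m³), 12 m³ left
container 2: place C12 (10 m³), 1 m³ left
container 9: place C13 (37 m³), 13 m³ left
container 4: place C14 (9 m³), 3 m³ left
Final containers: [49] [20,19,10] [44] [38,9] [38] [48] [30,20] [18,20] [37].

9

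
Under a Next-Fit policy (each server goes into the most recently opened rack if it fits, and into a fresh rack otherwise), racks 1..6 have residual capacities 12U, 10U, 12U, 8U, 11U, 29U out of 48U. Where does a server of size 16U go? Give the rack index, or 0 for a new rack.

6

Next-Fit only looks at rack 6, which has 29U free.
16U fits there.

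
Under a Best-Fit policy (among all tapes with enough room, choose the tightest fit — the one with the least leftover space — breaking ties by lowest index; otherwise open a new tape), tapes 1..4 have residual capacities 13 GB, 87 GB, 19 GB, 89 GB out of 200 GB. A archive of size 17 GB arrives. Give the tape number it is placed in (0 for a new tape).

Tapes with room: tape 2 (87 GB), tape 3 (19 GB), tape 4 (89 GB).
Tightest fit is tape 3 with 19 GB free.

3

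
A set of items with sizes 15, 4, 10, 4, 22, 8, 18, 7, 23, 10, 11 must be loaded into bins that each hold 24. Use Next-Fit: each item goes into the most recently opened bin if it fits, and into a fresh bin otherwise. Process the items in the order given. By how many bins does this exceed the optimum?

Next-Fit: [15,4] [10,4] [22] [8] [18] [7] [23] [10,11] → 8 bins.
Total size 132; any packing needs at least ⌈132/24⌉ = 6 bins.
An optimal packing achieves that bound: [23] [22] [18,4] [15,8] [11,10] [10,7,4] → 6 bins.
Excess: 8 − 6 = 2.

2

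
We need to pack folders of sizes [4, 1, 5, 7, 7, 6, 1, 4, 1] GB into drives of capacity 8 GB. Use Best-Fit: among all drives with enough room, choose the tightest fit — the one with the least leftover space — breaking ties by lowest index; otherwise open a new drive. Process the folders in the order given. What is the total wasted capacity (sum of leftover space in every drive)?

12

4 GB → drive 1 (remaining 4 GB)
1 GB → drive 1 (remaining 3 GB)
5 GB → drive 2 (remaining 3 GB)
7 GB → drive 3 (remaining 1 GB)
7 GB → drive 4 (remaining 1 GB)
6 GB → drive 5 (remaining 2 GB)
1 GB → drive 3 (remaining 0 GB)
4 GB → drive 6 (remaining 4 GB)
1 GB → drive 4 (remaining 0 GB)
6 drives × 8 GB = 48 GB; used 36 GB; unused 12 GB.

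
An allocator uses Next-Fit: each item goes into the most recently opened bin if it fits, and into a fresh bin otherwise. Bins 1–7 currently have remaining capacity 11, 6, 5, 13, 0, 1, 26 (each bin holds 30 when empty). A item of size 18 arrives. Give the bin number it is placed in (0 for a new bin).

Next-Fit only looks at bin 7, which has 26 free.
18 fits there.

7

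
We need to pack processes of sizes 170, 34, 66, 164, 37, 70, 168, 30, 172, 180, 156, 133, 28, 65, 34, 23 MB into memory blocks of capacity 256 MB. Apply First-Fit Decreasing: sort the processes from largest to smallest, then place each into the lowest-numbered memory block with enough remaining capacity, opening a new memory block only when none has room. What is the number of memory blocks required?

Sorted descending: 180, 172, 170, 168, 164, 156, 133, 70, 66, 65, 37, 34, 34, 30, 28, 23.
Put 180 MB in memory block 1; 76 MB remain.
Put 172 MB in memory block 2; 84 MB remain.
Put 170 MB in memory block 3; 86 MB remain.
Put 168 MB in memory block 4; 88 MB remain.
Put 164 MB in memory block 5; 92 MB remain.
Put 156 MB in memory block 6; 100 MB remain.
Put 133 MB in memory block 7; 123 MB remain.
Put 70 MB in memory block 1; 6 MB remain.
Put 66 MB in memory block 2; 18 MB remain.
Put 65 MB in memory block 3; 21 MB remain.
Put 37 MB in memory block 4; 51 MB remain.
Put 34 MB in memory block 4; 17 MB remain.
Put 34 MB in memory block 5; 58 MB remain.
Put 30 MB in memory block 5; 28 MB remain.
Put 28 MB in memory block 5; 0 MB remain.
Put 23 MB in memory block 6; 77 MB remain.

7 memory blocks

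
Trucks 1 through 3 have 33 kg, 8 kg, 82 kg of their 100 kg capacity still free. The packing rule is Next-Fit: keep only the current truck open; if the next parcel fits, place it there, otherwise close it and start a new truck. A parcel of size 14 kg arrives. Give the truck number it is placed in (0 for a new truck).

Next-Fit only looks at truck 3, which has 82 kg free.
14 kg fits there.

3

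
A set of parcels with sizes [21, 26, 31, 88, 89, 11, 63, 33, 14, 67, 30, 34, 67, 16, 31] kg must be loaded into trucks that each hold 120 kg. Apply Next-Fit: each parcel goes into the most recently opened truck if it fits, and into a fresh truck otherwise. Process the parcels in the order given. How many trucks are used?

7 trucks

truck 1: place 21 kg, 99 kg left
truck 1: place 26 kg, 73 kg left
truck 1: place 31 kg, 42 kg left
truck 2: place 88 kg, 32 kg left
truck 3: place 89 kg, 31 kg left
truck 3: place 11 kg, 20 kg left
truck 4: place 63 kg, 57 kg left
truck 4: place 33 kg, 24 kg left
truck 4: place 14 kg, 10 kg left
truck 5: place 67 kg, 53 kg left
truck 5: place 30 kg, 23 kg left
truck 6: place 34 kg, 86 kg left
truck 6: place 67 kg, 19 kg left
truck 6: place 16 kg, 3 kg left
truck 7: place 31 kg, 89 kg left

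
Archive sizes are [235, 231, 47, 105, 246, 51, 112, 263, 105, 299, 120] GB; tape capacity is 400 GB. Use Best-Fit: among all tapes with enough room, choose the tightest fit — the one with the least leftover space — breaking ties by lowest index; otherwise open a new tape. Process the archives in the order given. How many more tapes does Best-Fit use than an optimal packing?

Best-Fit: [235,47,105] [231,112] [246,51] [263,105] [299] [120] → 6 tapes.
Total size 1814 GB; any packing needs at least ⌈1814/400⌉ = 5 tapes.
An optimal packing achieves that bound: [299,51,47] [263,120] [246,112] [235,105] [231,105] → 5 tapes.
Excess: 6 − 5 = 1.

1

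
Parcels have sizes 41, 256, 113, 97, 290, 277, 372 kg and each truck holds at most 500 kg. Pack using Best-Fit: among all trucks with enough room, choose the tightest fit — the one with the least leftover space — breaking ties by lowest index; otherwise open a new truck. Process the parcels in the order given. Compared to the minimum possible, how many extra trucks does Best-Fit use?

Best-Fit: [41,256,113] [97,290] [277] [372] → 4 trucks.
4 parcels exceed 250 kg (half the capacity), and no two of those can share a truck, so at least 4 trucks are needed.
So 4 is already optimal.

0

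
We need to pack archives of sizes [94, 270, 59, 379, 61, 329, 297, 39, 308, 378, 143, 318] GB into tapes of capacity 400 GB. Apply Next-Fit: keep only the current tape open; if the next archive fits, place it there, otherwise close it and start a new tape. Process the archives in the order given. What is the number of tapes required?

9

94 GB → tape 1 (remaining 306 GB)
270 GB → tape 1 (remaining 36 GB)
59 GB → tape 2 (remaining 341 GB)
379 GB → tape 3 (remaining 21 GB)
61 GB → tape 4 (remaining 339 GB)
329 GB → tape 4 (remaining 10 GB)
297 GB → tape 5 (remaining 103 GB)
39 GB → tape 5 (remaining 64 GB)
308 GB → tape 6 (remaining 92 GB)
378 GB → tape 7 (remaining 22 GB)
143 GB → tape 8 (remaining 257 GB)
318 GB → tape 9 (remaining 82 GB)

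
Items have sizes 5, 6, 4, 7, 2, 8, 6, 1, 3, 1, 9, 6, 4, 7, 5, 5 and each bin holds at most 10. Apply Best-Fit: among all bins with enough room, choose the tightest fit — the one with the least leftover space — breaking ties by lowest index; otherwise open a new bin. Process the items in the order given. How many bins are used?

9 bins

bin 1: place 5, 5 left
bin 2: place 6, 4 left
bin 2: place 4, 0 left
bin 3: place 7, 3 left
bin 3: place 2, 1 left
bin 4: place 8, 2 left
bin 5: place 6, 4 left
bin 3: place 1, 0 left
bin 5: place 3, 1 left
bin 5: place 1, 0 left
bin 6: place 9, 1 left
bin 7: place 6, 4 left
bin 7: place 4, 0 left
bin 8: place 7, 3 left
bin 1: place 5, 0 left
bin 9: place 5, 5 left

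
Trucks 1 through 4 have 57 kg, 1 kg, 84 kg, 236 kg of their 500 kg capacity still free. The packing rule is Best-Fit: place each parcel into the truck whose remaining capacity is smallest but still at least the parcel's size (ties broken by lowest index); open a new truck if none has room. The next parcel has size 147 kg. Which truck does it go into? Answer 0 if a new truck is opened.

4

Trucks with room: truck 4 (236 kg).
Tightest fit is truck 4 with 236 kg free.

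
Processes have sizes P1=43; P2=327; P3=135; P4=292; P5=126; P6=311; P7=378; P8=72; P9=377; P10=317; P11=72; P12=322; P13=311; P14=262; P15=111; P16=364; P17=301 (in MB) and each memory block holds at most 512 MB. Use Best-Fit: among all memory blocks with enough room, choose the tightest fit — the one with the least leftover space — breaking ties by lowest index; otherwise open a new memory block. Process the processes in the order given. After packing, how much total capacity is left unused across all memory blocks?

1511

P1 (43 MB) → memory block 1 (remaining 469 MB)
P2 (327 MB) → memory block 1 (remaining 142 MB)
P3 (135 MB) → memory block 1 (remaining 7 MB)
P4 (292 MB) → memory block 2 (remaining 220 MB)
P5 (126 MB) → memory block 2 (remaining 94 MB)
P6 (311 MB) → memory block 3 (remaining 201 MB)
P7 (378 MB) → memory block 4 (remaining 134 MB)
P8 (72 MB) → memory block 2 (remaining 22 MB)
P9 (377 MB) → memory block 5 (remaining 135 MB)
P10 (317 MB) → memory block 6 (remaining 195 MB)
P11 (72 MB) → memory block 4 (remaining 62 MB)
P12 (322 MB) → memory block 7 (remaining 190 MB)
P13 (311 MB) → memory block 8 (remaining 201 MB)
P14 (262 MB) → memory block 9 (remaining 250 MB)
P15 (111 MB) → memory block 5 (remaining 24 MB)
P16 (364 MB) → memory block 10 (remaining 148 MB)
P17 (301 MB) → memory block 11 (remaining 211 MB)
11 memory blocks × 512 MB = 5632 MB; used 4121 MB; unused 1511 MB.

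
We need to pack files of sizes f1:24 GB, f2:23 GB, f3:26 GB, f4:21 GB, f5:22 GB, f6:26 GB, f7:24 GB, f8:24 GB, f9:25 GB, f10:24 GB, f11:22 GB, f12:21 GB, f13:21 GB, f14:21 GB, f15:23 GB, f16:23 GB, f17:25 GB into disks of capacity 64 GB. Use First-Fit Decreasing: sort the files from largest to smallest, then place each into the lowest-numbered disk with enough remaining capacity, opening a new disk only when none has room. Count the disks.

Sorted descending: 26, 26, 25, 25, 24, 24, 24, 24, 23, 23, 23, 22, 22, 21, 21, 21, 21.
disk 1: place 26 GB, 38 GB left
disk 1: place 26 GB, 12 GB left
disk 2: place 25 GB, 39 GB left
disk 2: place 25 GB, 14 GB left
disk 3: place 24 GB, 40 GB left
disk 3: place 24 GB, 16 GB left
disk 4: place 24 GB, 40 GB left
disk 4: place 24 GB, 16 GB left
disk 5: place 23 GB, 41 GB left
disk 5: place 23 GB, 18 GB left
disk 6: place 23 GB, 41 GB left
disk 6: place 22 GB, 19 GB left
disk 7: place 22 GB, 42 GB left
disk 7: place 21 GB, 21 GB left
disk 7: place 21 GB, 0 GB left
disk 8: place 21 GB, 43 GB left
disk 8: place 21 GB, 22 GB left
Final disks: [26,26] [25,25] [24,24] [24,24] [23,23] [23,22] [22,21,21] [21,21].

8 disks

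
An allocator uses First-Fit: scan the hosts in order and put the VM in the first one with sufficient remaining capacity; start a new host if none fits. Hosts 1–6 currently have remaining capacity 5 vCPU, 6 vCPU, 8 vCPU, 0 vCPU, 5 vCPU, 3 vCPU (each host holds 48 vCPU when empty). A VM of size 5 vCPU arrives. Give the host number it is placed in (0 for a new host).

Hosts with room: host 1 (5 vCPU), host 2 (6 vCPU), host 3 (8 vCPU), host 5 (5 vCPU).
The first with room is host 1.

1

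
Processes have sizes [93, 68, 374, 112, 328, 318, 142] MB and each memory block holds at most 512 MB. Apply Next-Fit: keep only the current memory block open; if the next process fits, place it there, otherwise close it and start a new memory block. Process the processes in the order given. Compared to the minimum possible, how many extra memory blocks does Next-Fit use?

Next-Fit: [93,68] [374,112] [328] [318,142] → 4 memory blocks.
Total size 1435 MB; any packing needs at least ⌈1435/512⌉ = 3 memory blocks.
An optimal packing achieves that bound: [374,112] [328,142] [318,93,68] → 3 memory blocks.
Excess: 4 − 3 = 1.

1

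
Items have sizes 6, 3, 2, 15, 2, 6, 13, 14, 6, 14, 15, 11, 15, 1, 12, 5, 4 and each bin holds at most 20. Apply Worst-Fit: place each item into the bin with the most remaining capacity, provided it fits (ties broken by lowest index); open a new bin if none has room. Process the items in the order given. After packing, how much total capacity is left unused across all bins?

36

bin 1: place 6, 14 left
bin 1: place 3, 11 left
bin 1: place 2, 9 left
bin 2: place 15, 5 left
bin 1: place 2, 7 left
bin 1: place 6, 1 left
bin 3: place 13, 7 left
bin 4: place 14, 6 left
bin 3: place 6, 1 left
bin 5: place 14, 6 left
bin 6: place 15, 5 left
bin 7: place 11, 9 left
bin 8: place 15, 5 left
bin 7: place 1, 8 left
bin 9: place 12, 8 left
bin 7: place 5, 3 left
bin 9: place 4, 4 left
9 bins × 20 = 180; used 144; unused 36.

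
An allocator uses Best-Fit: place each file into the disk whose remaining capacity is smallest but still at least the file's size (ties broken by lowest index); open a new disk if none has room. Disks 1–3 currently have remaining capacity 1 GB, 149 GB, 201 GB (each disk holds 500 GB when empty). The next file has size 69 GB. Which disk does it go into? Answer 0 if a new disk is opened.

Disks with room: disk 2 (149 GB), disk 3 (201 GB).
Tightest fit is disk 2 with 149 GB free.

2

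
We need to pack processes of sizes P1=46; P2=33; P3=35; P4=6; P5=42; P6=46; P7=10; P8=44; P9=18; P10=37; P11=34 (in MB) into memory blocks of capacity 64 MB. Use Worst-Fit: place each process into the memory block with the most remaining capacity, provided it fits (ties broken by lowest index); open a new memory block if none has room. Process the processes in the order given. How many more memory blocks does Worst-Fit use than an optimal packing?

Worst-Fit: [46] [33,6,18] [35,10] [42] [46] [44] [37] [34] → 8 memory blocks.
8 processes exceed 32 MB (half the capacity), and no two of those can share a memory block, so at least 8 memory blocks are needed.
So 8 is already optimal.

0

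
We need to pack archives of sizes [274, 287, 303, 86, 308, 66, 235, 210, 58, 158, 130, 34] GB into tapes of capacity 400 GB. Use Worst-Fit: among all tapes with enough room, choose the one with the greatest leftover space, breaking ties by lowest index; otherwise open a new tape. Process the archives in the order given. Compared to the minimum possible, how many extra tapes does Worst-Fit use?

0

Worst-Fit: [274,86] [287,66] [303,34] [308] [235,158] [210,58,130] → 6 tapes.
Total size 2149 GB; any packing needs at least ⌈2149/400⌉ = 6 tapes.
So 6 is already optimal.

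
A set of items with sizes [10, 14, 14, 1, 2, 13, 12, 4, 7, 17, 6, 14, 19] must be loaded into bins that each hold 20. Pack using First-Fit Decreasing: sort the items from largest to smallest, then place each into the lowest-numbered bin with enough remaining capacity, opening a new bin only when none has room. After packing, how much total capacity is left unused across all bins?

Sorted descending: 19, 17, 14, 14, 14, 13, 12, 10, 7, 6, 4, 2, 1.
19 → bin 1 (remaining 1)
17 → bin 2 (remaining 3)
14 → bin 3 (remaining 6)
14 → bin 4 (remaining 6)
14 → bin 5 (remaining 6)
13 → bin 6 (remaining 7)
12 → bin 7 (remaining 8)
10 → bin 8 (remaining 10)
7 → bin 6 (remaining 0)
6 → bin 3 (remaining 0)
4 → bin 4 (remaining 2)
2 → bin 2 (remaining 1)
1 → bin 1 (remaining 0)
8 bins × 20 = 160; used 133; unused 27.

27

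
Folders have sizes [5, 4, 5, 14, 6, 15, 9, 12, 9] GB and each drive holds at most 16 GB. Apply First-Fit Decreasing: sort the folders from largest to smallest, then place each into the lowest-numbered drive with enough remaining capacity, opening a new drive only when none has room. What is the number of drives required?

Sorted descending: 15, 14, 12, 9, 9, 6, 5, 5, 4.
Put 15 GB in drive 1; 1 GB remain.
Put 14 GB in drive 2; 2 GB remain.
Put 12 GB in drive 3; 4 GB remain.
Put 9 GB in drive 4; 7 GB remain.
Put 9 GB in drive 5; 7 GB remain.
Put 6 GB in drive 4; 1 GB remain.
Put 5 GB in drive 5; 2 GB remain.
Put 5 GB in drive 6; 11 GB remain.
Put 4 GB in drive 3; 0 GB remain.

6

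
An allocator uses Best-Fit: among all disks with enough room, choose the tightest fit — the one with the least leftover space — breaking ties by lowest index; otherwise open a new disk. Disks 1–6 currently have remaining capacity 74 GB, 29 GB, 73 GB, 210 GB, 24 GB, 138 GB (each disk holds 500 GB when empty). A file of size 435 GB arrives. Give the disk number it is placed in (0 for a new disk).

0

No disk has ≥ 435 GB free, so a new disk is opened.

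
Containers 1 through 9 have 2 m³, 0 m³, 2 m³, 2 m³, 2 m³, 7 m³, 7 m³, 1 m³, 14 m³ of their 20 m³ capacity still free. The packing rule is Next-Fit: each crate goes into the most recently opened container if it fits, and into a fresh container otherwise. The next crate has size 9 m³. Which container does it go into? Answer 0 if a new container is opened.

9

Next-Fit only looks at container 9, which has 14 m³ free.
9 m³ fits there.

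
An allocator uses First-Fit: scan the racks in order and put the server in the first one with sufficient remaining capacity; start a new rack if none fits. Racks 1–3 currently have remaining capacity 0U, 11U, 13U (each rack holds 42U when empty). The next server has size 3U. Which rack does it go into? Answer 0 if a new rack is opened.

2

Racks with room: rack 2 (11U), rack 3 (13U).
The first with room is rack 2.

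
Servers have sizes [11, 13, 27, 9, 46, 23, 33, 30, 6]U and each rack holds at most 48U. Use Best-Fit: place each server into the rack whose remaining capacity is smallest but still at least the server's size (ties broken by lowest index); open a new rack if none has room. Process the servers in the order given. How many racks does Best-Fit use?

5

rack 1: place 11U, 37U left
rack 1: place 13U, 24U left
rack 2: place 27U, 21U left
rack 2: place 9U, 12U left
rack 3: place 46U, 2U left
rack 1: place 23U, 1U left
rack 4: place 33U, 15U left
rack 5: place 30U, 18U left
rack 2: place 6U, 6U left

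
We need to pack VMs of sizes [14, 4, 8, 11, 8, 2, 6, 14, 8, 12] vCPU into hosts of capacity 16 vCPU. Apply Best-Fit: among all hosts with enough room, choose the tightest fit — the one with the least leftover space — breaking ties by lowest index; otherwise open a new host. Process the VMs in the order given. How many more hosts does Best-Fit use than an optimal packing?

Best-Fit: [14,2] [4,8] [11] [8,6] [14] [8] [12] → 7 hosts.
Total size 87 vCPU; any packing needs at least ⌈87/16⌉ = 6 hosts.
An optimal packing achieves that bound: [14,2] [14] [12,4] [11] [8,8] [8,6] → 6 hosts.
Excess: 7 − 6 = 1.

1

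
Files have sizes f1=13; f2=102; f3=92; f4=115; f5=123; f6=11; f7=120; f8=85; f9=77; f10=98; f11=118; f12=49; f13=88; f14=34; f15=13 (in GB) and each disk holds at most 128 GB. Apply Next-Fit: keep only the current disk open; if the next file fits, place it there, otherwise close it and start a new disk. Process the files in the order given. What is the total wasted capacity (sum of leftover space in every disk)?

526

Put f1 (13 GB) in disk 1; 115 GB remain.
Put f2 (102 GB) in disk 1; 13 GB remain.
Put f3 (92 GB) in disk 2; 36 GB remain.
Put f4 (115 GB) in disk 3; 13 GB remain.
Put f5 (123 GB) in disk 4; 5 GB remain.
Put f6 (11 GB) in disk 5; 117 GB remain.
Put f7 (120 GB) in disk 6; 8 GB remain.
Put f8 (85 GB) in disk 7; 43 GB remain.
Put f9 (77 GB) in disk 8; 51 GB remain.
Put f10 (98 GB) in disk 9; 30 GB remain.
Put f11 (118 GB) in disk 10; 10 GB remain.
Put f12 (49 GB) in disk 11; 79 GB remain.
Put f13 (88 GB) in disk 12; 40 GB remain.
Put f14 (34 GB) in disk 12; 6 GB remain.
Put f15 (13 GB) in disk 13; 115 GB remain.
13 disks × 128 GB = 1664 GB; used 1138 GB; unused 526 GB.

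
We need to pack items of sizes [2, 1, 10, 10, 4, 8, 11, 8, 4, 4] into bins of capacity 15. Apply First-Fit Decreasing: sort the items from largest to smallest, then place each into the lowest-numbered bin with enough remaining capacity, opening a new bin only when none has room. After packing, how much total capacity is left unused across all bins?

13

Sorted descending: 11, 10, 10, 8, 8, 4, 4, 4, 2, 1.
Put 11 in bin 1; 4 remain.
Put 10 in bin 2; 5 remain.
Put 10 in bin 3; 5 remain.
Put 8 in bin 4; 7 remain.
Put 8 in bin 5; 7 remain.
Put 4 in bin 1; 0 remain.
Put 4 in bin 2; 1 remain.
Put 4 in bin 3; 1 remain.
Put 2 in bin 4; 5 remain.
Put 1 in bin 2; 0 remain.
5 bins × 15 = 75; used 62; unused 13.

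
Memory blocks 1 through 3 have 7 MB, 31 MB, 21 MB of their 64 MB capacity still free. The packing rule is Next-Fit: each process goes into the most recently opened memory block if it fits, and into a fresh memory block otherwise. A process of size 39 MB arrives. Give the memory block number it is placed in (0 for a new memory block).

0

Next-Fit only looks at memory block 3, which has 21 MB free.
39 MB does not fit, so a new memory block is opened.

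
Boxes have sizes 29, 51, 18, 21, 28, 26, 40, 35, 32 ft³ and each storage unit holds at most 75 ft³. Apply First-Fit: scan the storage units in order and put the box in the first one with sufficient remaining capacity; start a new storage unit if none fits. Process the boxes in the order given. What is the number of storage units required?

Put 29 ft³ in storage unit 1; 46 ft³ remain.
Put 51 ft³ in storage unit 2; 24 ft³ remain.
Put 18 ft³ in storage unit 1; 28 ft³ remain.
Put 21 ft³ in storage unit 1; 7 ft³ remain.
Put 28 ft³ in storage unit 3; 47 ft³ remain.
Put 26 ft³ in storage unit 3; 21 ft³ remain.
Put 40 ft³ in storage unit 4; 35 ft³ remain.
Put 35 ft³ in storage unit 4; 0 ft³ remain.
Put 32 ft³ in storage unit 5; 43 ft³ remain.
Final storage units: [29,18,21] [51] [28,26] [40,35] [32].

5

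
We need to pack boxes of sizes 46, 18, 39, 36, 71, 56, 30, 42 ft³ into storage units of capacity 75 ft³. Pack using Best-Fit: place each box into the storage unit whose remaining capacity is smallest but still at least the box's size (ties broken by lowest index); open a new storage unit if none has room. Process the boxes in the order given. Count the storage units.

5 storage units

Put 46 ft³ in storage unit 1; 29 ft³ remain.
Put 18 ft³ in storage unit 1; 11 ft³ remain.
Put 39 ft³ in storage unit 2; 36 ft³ remain.
Put 36 ft³ in storage unit 2; 0 ft³ remain.
Put 71 ft³ in storage unit 3; 4 ft³ remain.
Put 56 ft³ in storage unit 4; 19 ft³ remain.
Put 30 ft³ in storage unit 5; 45 ft³ remain.
Put 42 ft³ in storage unit 5; 3 ft³ remain.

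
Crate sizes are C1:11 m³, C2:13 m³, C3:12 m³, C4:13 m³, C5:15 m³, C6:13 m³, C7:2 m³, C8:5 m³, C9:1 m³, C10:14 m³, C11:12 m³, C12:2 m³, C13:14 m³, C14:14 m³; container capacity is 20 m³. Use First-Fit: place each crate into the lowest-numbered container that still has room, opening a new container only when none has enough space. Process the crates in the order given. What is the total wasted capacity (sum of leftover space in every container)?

container 1: place C1 (11 m³), 9 m³ left
container 2: place C2 (13 m³), 7 m³ left
container 3: place C3 (12 m³), 8 m³ left
container 4: place C4 (13 m³), 7 m³ left
container 5: place C5 (15 m³), 5 m³ left
container 6: place C6 (13 m³), 7 m³ left
container 1: place C7 (2 m³), 7 m³ left
container 1: place C8 (5 m³), 2 m³ left
container 1: place C9 (1 m³), 1 m³ left
container 7: place C10 (14 m³), 6 m³ left
container 8: place C11 (12 m³), 8 m³ left
container 2: place C12 (2 m³), 5 m³ left
container 9: place C13 (14 m³), 6 m³ left
container 10: place C14 (14 m³), 6 m³ left
10 containers × 20 m³ = 200 m³; used 141 m³; unused 59 m³.

59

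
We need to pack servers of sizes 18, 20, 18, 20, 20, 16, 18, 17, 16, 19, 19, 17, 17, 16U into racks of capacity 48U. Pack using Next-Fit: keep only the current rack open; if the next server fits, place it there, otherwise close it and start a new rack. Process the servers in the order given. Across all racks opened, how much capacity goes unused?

Put 18U in rack 1; 30U remain.
Put 20U in rack 1; 10U remain.
Put 18U in rack 2; 30U remain.
Put 20U in rack 2; 10U remain.
Put 20U in rack 3; 28U remain.
Put 16U in rack 3; 12U remain.
Put 18U in rack 4; 30U remain.
Put 17U in rack 4; 13U remain.
Put 16U in rack 5; 32U remain.
Put 19U in rack 5; 13U remain.
Put 19U in rack 6; 29U remain.
Put 17U in rack 6; 12U remain.
Put 17U in rack 7; 31U remain.
Put 16U in rack 7; 15U remain.
7 racks × 48U = 336U; used 251U; unused 85U.

85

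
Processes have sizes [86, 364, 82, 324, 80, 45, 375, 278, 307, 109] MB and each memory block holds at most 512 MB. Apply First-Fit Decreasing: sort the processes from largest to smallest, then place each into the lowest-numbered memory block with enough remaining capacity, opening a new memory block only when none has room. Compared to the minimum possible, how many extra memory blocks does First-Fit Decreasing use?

0

First-Fit Decreasing: [375,109] [364,86,45] [324,82,80] [307] [278] → 5 memory blocks.
Total size 2050 MB; any packing needs at least ⌈2050/512⌉ = 5 memory blocks.
So 5 is already optimal.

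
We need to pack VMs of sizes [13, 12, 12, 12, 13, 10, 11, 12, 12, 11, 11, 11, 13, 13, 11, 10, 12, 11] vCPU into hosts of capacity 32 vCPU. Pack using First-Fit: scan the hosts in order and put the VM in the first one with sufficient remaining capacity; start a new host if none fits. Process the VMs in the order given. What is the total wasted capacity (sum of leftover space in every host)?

78

Put 13 vCPU in host 1; 19 vCPU remain.
Put 12 vCPU in host 1; 7 vCPU remain.
Put 12 vCPU in host 2; 20 vCPU remain.
Put 12 vCPU in host 2; 8 vCPU remain.
Put 13 vCPU in host 3; 19 vCPU remain.
Put 10 vCPU in host 3; 9 vCPU remain.
Put 11 vCPU in host 4; 21 vCPU remain.
Put 12 vCPU in host 4; 9 vCPU remain.
Put 12 vCPU in host 5; 20 vCPU remain.
Put 11 vCPU in host 5; 9 vCPU remain.
Put 11 vCPU in host 6; 21 vCPU remain.
Put 11 vCPU in host 6; 10 vCPU remain.
Put 13 vCPU in host 7; 19 vCPU remain.
Put 13 vCPU in host 7; 6 vCPU remain.
Put 11 vCPU in host 8; 21 vCPU remain.
Put 10 vCPU in host 6; 0 vCPU remain.
Put 12 vCPU in host 8; 9 vCPU remain.
Put 11 vCPU in host 9; 21 vCPU remain.
9 hosts × 32 vCPU = 288 vCPU; used 210 vCPU; unused 78 vCPU.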